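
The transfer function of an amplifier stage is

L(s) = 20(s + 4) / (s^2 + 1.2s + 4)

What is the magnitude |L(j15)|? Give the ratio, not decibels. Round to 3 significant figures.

At s = jω = j15:
zero (s+4): 4 + j15 → |·| = √(4²+15²) = √241 ≈ 15.524, ∠ = arctan(15/4) ≈ 75.07°
quadratic: (j15)² + 1.2·j15 + 4 = -221 + j18 → |·| ≈ 221.73, ∠ ≈ 175.34°
|L| = 20 · 15.524 / 221.73 ≈ 1.4003

1.40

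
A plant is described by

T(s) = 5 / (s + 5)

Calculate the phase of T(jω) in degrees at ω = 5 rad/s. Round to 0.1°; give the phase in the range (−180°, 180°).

-45.0°

At s = jω = j5:
pole (s+5): 5 + j5 → |·| = √(5²+5²) = √50 ≈ 7.0711, ∠ = arctan(5/5) ≈ 45.00°
∠T = 0.00° − 45.00° = -45.00°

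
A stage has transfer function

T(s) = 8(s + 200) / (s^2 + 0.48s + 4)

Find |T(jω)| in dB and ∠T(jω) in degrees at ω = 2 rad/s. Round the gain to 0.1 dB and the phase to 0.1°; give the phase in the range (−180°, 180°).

At s = jω = j2:
zero (s+200): 200 + j2 → |·| = √(200²+2²) = √40004 ≈ 200.01, ∠ = arctan(2/200) ≈ 0.57°
quadratic: (j2)² + 0.48·j2 + 4 = 0 + j0.96 → |·| ≈ 0.96, ∠ ≈ 90.00°
|T| = 8 · 200.01 / 0.96 ≈ 1666.8
Gain = 20 log₁₀(1666.8) ≈ 64.44 dB
∠T = 0.57° − 90.00° = -89.43°

64.4 dB, -89.4°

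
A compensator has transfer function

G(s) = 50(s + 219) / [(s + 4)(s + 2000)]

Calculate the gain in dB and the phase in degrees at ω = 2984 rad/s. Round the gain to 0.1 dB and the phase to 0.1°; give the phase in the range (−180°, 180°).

-37.1 dB, -60.3°

At s = jω = j2984:
zero (s+219): 219 + j2984 → |·| = √(219²+2984²) = √8952217 ≈ 2992, ∠ = arctan(2984/219) ≈ 85.80°
pole (s+4): 4 + j2984 → |·| = √(4²+2984²) = √8904272 ≈ 2984, ∠ = arctan(2984/4) ≈ 89.92°
pole (s+2000): 2000 + j2984 → |·| = √(2000²+2984²) = √12904256 ≈ 3592.2, ∠ = arctan(2984/2000) ≈ 56.17°
|G| = 50 · 2992 / 1.0719e+07 ≈ 0.013957
Gain = 20 log₁₀(0.013957) ≈ -37.10 dB
∠G = 85.80° − 146.09° = -60.29°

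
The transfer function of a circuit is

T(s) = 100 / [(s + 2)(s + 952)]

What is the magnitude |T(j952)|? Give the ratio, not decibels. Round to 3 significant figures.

At s = jω = j952:
pole (s+2): 2 + j952 → |·| = √(2²+952²) = √906308 ≈ 952, ∠ = arctan(952/2) ≈ 89.88°
pole (s+952): 952 + j952 → |·| = √(952²+952²) = √1812608 ≈ 1346.3, ∠ = arctan(952/952) ≈ 45.00°
|T| = 100 / 1.2817e+06 ≈ 7.8021e-05

7.80e-05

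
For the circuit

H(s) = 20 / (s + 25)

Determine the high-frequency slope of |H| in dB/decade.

-20 dB/decade

Each pole contributes −20 dB/decade at high frequency; each zero contributes +20 dB/decade.
Net: 0 zero(s) − 1 pole(s) → -20 dB/decade.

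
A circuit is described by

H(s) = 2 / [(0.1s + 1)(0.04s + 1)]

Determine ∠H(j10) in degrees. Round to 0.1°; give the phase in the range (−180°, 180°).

At ω = 10 rad/s:
pole (1 + j10·0.1) = 1 + j1 → |·| ≈ 1.4142, ∠ ≈ 45.00°
pole (1 + j10·0.04) = 1 + j0.4 → |·| ≈ 1.077, ∠ ≈ 21.80°
∠H = (0°) − (45.00° + 21.80°) = -66.80°

-66.8°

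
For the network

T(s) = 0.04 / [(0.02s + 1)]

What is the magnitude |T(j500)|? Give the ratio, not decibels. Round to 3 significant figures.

At ω = 500 rad/s:
pole (1 + j500·0.02) = 1 + j10 → |·| ≈ 10.05, ∠ ≈ 84.29°
|T| = 0.04 · 1 / (10.05) ≈ 0.0039801

0.00398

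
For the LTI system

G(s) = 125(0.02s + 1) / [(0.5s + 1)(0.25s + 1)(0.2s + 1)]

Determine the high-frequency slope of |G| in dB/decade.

Each pole contributes −20 dB/decade at high frequency; each zero contributes +20 dB/decade.
Net: 1 zero(s) − 3 pole(s) → -40 dB/decade.

-40 dB/decade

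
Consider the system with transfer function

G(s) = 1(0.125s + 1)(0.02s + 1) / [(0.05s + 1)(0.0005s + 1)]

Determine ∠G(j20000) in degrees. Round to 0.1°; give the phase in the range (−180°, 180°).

5.6°

At ω = 20000 rad/s:
zero (1 + j20000·0.125) = 1 + j2500 → |·| ≈ 2500, ∠ ≈ 89.98°
zero (1 + j20000·0.02) = 1 + j400 → |·| ≈ 400, ∠ ≈ 89.86°
pole (1 + j20000·0.05) = 1 + j1000 → |·| ≈ 1000, ∠ ≈ 89.94°
pole (1 + j20000·0.0005) = 1 + j10 → |·| ≈ 10.05, ∠ ≈ 84.29°
∠G = (89.98° + 89.86°) − (89.94° + 84.29°) = 5.61°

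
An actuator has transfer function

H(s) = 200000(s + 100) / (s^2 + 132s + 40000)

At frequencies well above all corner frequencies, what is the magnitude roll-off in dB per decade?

-20 dB/decade

Each pole contributes −20 dB/decade at high frequency; each zero contributes +20 dB/decade.
Net: 1 zero(s) − 2 pole(s) → -20 dB/decade.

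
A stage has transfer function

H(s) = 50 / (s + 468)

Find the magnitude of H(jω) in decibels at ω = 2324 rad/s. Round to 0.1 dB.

-33.5 dB

Substitute s = j2324:
Numerator: 50 = 50 + j0
Denominator: (j2324) + 468 = 468 + j2324
|N| = √(50² + 0²) ≈ 50, ∠N ≈ 0.00°
|D| = √(468² + 2324²) ≈ 2370.7, ∠D ≈ 78.61°
|H| = 50 / 2370.7 ≈ 0.021091
Gain = 20 log₁₀(0.021091) ≈ -33.52 dB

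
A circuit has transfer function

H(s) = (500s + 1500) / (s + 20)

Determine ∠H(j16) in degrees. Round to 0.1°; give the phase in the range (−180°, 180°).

40.7°

Substitute s = j16:
Numerator: 500(j16) + 1500 = 1500 + j8000
Denominator: (j16) + 20 = 20 + j16
|N| = √(1500² + 8000²) ≈ 8139.4, ∠N ≈ 79.38°
|D| = √(20² + 16²) ≈ 25.612, ∠D ≈ 38.66°
∠H = 79.38° − 38.66° = 40.72°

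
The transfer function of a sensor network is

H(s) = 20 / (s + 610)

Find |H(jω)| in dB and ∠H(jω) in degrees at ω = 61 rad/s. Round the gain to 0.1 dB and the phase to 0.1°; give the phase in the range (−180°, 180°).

At s = jω = j61:
pole (s+610): 610 + j61 → |·| = √(610²+61²) = √375821 ≈ 613.04, ∠ = arctan(61/610) ≈ 5.71°
|H| = 20 / 613.04 ≈ 0.032624
Gain = 20 log₁₀(0.032624) ≈ -29.73 dB
∠H = 0.00° − 5.71° = -5.71°

-29.7 dB, -5.7°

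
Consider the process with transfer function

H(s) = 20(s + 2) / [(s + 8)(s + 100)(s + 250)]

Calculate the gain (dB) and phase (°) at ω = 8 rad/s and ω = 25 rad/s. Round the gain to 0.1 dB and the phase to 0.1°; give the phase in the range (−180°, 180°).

ω = 8: -64.7 dB, 24.6°; ω = 25: -62.6 dB, -6.6°

At s = jω = j8:
zero (s+2): 2 + j8 → |·| = √(2²+8²) = √68 ≈ 8.2462, ∠ = arctan(8/2) ≈ 75.96°
pole (s+8): 8 + j8 → |·| = √(8²+8²) = √128 ≈ 11.314, ∠ = arctan(8/8) ≈ 45.00°
pole (s+100): 100 + j8 → |·| = √(100²+8²) = √10064 ≈ 100.32, ∠ = arctan(8/100) ≈ 4.57°
pole (s+250): 250 + j8 → |·| = √(250²+8²) = √62564 ≈ 250.13, ∠ = arctan(8/250) ≈ 1.83°
|H| = 20 · 8.2462 / 2.839e+05 ≈ 0.00058092
Gain = 20 log₁₀(0.00058092) ≈ -64.72 dB
∠H = 75.96° − 51.40° = 24.56°

At s = jω = j25:
zero (s+2): 2 + j25 → |·| = √(2²+25²) = √629 ≈ 25.08, ∠ = arctan(25/2) ≈ 85.43°
pole (s+8): 8 + j25 → |·| = √(8²+25²) = √689 ≈ 26.249, ∠ = arctan(25/8) ≈ 72.26°
pole (s+100): 100 + j25 → |·| = √(100²+25²) = √10625 ≈ 103.08, ∠ = arctan(25/100) ≈ 14.04°
pole (s+250): 250 + j25 → |·| = √(250²+25²) = √63125 ≈ 251.25, ∠ = arctan(25/250) ≈ 5.71°
|H| = 20 · 25.08 / 6.7982e+05 ≈ 0.00073784
Gain = 20 log₁₀(0.00073784) ≈ -62.64 dB
∠H = 85.43° − 92.01° = -6.58°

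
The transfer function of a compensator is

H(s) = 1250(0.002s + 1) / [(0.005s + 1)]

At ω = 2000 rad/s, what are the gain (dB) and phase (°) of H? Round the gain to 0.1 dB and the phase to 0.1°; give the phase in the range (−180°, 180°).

54.2 dB, -8.3°

At ω = 2000 rad/s:
zero (1 + j2000·0.002) = 1 + j4 → |·| ≈ 4.1231, ∠ ≈ 75.96°
pole (1 + j2000·0.005) = 1 + j10 → |·| ≈ 10.05, ∠ ≈ 84.29°
|H| = 1250 · 4.1231 / (10.05) ≈ 512.82
Gain = 20 log₁₀(512.82) ≈ 54.20 dB
∠H = (75.96°) − (84.29°) = -8.33°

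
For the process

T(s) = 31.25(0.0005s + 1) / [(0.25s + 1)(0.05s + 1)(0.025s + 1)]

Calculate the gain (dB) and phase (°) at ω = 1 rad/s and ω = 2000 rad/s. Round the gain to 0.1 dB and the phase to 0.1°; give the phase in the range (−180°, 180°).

At ω = 1 rad/s:
zero (1 + j1·0.0005) = 1 + j0.0005 → |·| ≈ 1, ∠ ≈ 0.03°
pole (1 + j1·0.25) = 1 + j0.25 → |·| ≈ 1.0308, ∠ ≈ 14.04°
pole (1 + j1·0.05) = 1 + j0.05 → |·| ≈ 1.0012, ∠ ≈ 2.86°
pole (1 + j1·0.025) = 1 + j0.025 → |·| ≈ 1.0003, ∠ ≈ 1.43°
|T| = 31.25 · 1 / (1.0308 · 1.0012 · 1.0003) ≈ 30.271
Gain = 20 log₁₀(30.271) ≈ 29.62 dB
∠T = (0.03°) − (14.04° + 2.86° + 1.43°) = -18.30°

At ω = 2000 rad/s:
zero (1 + j2000·0.0005) = 1 + j1 → |·| ≈ 1.4142, ∠ ≈ 45.00°
pole (1 + j2000·0.25) = 1 + j500 → |·| ≈ 500, ∠ ≈ 89.89°
pole (1 + j2000·0.05) = 1 + j100 → |·| ≈ 100, ∠ ≈ 89.43°
pole (1 + j2000·0.025) = 1 + j50 → |·| ≈ 50.01, ∠ ≈ 88.85°
|T| = 31.25 · 1.4142 / (500 · 100 · 50.01) ≈ 1.7674e-05
Gain = 20 log₁₀(1.7674e-05) ≈ -95.05 dB
∠T = (45.00°) − (89.89° + 89.43° + 88.85°) = -223.17° ≡ 136.83° (principal value)

ω = 1: 29.6 dB, -18.3°; ω = 2000: -95.1 dB, 136.8°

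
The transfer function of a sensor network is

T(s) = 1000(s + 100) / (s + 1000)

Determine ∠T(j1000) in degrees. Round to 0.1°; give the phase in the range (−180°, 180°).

39.3°

At s = jω = j1000:
zero (s+100): 100 + j1000 → |·| = √(100²+1000²) = √1010000 ≈ 1005, ∠ = arctan(1000/100) ≈ 84.29°
pole (s+1000): 1000 + j1000 → |·| = √(1000²+1000²) = √2000000 ≈ 1414.2, ∠ = arctan(1000/1000) ≈ 45.00°
∠T = 84.29° − 45.00° = 39.29°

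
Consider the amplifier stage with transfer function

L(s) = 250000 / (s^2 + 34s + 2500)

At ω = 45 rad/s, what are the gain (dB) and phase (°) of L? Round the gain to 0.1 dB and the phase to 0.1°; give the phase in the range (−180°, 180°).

43.9 dB, -72.8°

At s = jω = j45:
quadratic: (j45)² + 34·j45 + 2500 = 475 + j1530 → |·| ≈ 1602, ∠ ≈ 72.75°
|L| = 250000 / 1602 ≈ 156.05
Gain = 20 log₁₀(156.05) ≈ 43.87 dB
∠L = 0.00° − 72.75° = -72.75°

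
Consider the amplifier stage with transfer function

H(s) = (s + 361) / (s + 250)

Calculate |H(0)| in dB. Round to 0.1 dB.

3.2 dB

H(0) = 361 / 250 = 1.444
20 log₁₀(1.444) ≈ 3.19 dB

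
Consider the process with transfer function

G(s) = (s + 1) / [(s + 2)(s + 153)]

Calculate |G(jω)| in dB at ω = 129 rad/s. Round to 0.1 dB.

-46.0 dB

At s = jω = j129:
zero (s+1): 1 + j129 → |·| = √(1²+129²) = √16642 ≈ 129, ∠ = arctan(129/1) ≈ 89.56°
pole (s+2): 2 + j129 → |·| = √(2²+129²) = √16645 ≈ 129.02, ∠ = arctan(129/2) ≈ 89.11°
pole (s+153): 153 + j129 → |·| = √(153²+129²) = √40050 ≈ 200.12, ∠ = arctan(129/153) ≈ 40.14°
|G| = 1 · 129 / 25819 ≈ 0.0049963
Gain = 20 log₁₀(0.0049963) ≈ -46.03 dB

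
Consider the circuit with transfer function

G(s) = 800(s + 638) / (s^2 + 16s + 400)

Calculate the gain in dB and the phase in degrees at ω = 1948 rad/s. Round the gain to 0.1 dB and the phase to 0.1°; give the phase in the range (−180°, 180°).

-7.3 dB, -107.7°

At s = jω = j1948:
zero (s+638): 638 + j1948 → |·| = √(638²+1948²) = √4201748 ≈ 2049.8, ∠ = arctan(1948/638) ≈ 71.87°
quadratic: (j1948)² + 16·j1948 + 400 = -3794304 + j31168 → |·| ≈ 3.7944e+06, ∠ ≈ 179.53°
|G| = 800 · 2049.8 / 3.7944e+06 ≈ 0.43217
Gain = 20 log₁₀(0.43217) ≈ -7.29 dB
∠G = 71.87° − 179.53° = -107.66°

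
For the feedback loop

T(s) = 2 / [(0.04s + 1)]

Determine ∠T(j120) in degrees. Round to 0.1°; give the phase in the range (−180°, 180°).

-78.2°

At ω = 120 rad/s:
pole (1 + j120·0.04) = 1 + j4.8 → |·| ≈ 4.9031, ∠ ≈ 78.23°
∠T = (0°) − (78.23°) = -78.23°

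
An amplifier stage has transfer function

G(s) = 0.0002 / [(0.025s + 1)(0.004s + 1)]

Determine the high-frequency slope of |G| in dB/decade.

-40 dB/decade

Each pole contributes −20 dB/decade at high frequency; each zero contributes +20 dB/decade.
Net: 0 zero(s) − 2 pole(s) → -40 dB/decade.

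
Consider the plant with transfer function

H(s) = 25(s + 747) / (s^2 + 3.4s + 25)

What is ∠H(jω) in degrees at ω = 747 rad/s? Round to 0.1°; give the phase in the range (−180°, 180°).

-134.7°

At s = jω = j747:
zero (s+747): 747 + j747 → |·| = √(747²+747²) = √1116018 ≈ 1056.4, ∠ = arctan(747/747) ≈ 45.00°
quadratic: (j747)² + 3.4·j747 + 25 = -557984 + j2539.8 → |·| ≈ 5.5799e+05, ∠ ≈ 179.74°
∠H = 45.00° − 179.74° = -134.74°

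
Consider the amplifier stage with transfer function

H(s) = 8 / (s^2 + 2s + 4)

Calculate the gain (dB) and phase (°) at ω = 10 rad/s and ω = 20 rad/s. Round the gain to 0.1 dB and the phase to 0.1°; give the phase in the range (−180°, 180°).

ω = 10: -21.8 dB, -168.2°; ω = 20: -33.9 dB, -174.2°

At s = jω = j10:
quadratic: (j10)² + 2·j10 + 4 = -96 + j20 → |·| ≈ 98.061, ∠ ≈ 168.23°
|H| = 8 / 98.061 ≈ 0.081582
Gain = 20 log₁₀(0.081582) ≈ -21.77 dB
∠H = 0.00° − 168.23° = -168.23°

At s = jω = j20:
quadratic: (j20)² + 2·j20 + 4 = -396 + j40 → |·| ≈ 398.02, ∠ ≈ 174.23°
|H| = 8 / 398.02 ≈ 0.020099
Gain = 20 log₁₀(0.020099) ≈ -33.94 dB
∠H = 0.00° − 174.23° = -174.23°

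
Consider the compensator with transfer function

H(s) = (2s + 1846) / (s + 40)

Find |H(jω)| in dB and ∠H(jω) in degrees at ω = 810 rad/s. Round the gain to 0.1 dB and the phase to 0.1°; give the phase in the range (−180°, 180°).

Substitute s = j810:
Numerator: 2(j810) + 1846 = 1846 + j1620
Denominator: (j810) + 40 = 40 + j810
|N| = √(1846² + 1620²) ≈ 2456, ∠N ≈ 41.27°
|D| = √(40² + 810²) ≈ 810.99, ∠D ≈ 87.17°
|H| = 2456 / 810.99 ≈ 3.0284
Gain = 20 log₁₀(3.0284) ≈ 9.62 dB
∠H = 41.27° − 87.17° = -45.90°

9.6 dB, -45.9°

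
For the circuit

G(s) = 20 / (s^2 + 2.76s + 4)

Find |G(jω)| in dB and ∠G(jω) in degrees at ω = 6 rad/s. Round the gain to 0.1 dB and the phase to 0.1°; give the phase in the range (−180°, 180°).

-5.1 dB, -152.6°

At s = jω = j6:
quadratic: (j6)² + 2.76·j6 + 4 = -32 + j16.56 → |·| ≈ 36.031, ∠ ≈ 152.64°
|G| = 20 / 36.031 ≈ 0.55508
Gain = 20 log₁₀(0.55508) ≈ -5.11 dB
∠G = 0.00° − 152.64° = -152.64°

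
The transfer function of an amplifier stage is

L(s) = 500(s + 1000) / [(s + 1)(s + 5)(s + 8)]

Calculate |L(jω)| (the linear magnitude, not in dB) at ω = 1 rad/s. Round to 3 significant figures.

At s = jω = j1:
zero (s+1000): 1000 + j1 → |·| = √(1000²+1²) = √1000001 ≈ 1000, ∠ = arctan(1/1000) ≈ 0.06°
pole (s+1): 1 + j1 → |·| = √(1²+1²) = √2 ≈ 1.4142, ∠ = arctan(1/1) ≈ 45.00°
pole (s+5): 5 + j1 → |·| = √(5²+1²) = √26 ≈ 5.099, ∠ = arctan(1/5) ≈ 11.31°
pole (s+8): 8 + j1 → |·| = √(8²+1²) = √65 ≈ 8.0623, ∠ = arctan(1/8) ≈ 7.13°
|L| = 500 · 1000 / 58.137 ≈ 8600.4

8.60e+03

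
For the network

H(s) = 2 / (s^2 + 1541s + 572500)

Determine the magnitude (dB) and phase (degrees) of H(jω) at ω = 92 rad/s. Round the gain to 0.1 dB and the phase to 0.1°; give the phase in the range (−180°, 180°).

Substitute s = j92:
Numerator: 2 = 2 + j0
Denominator: (j92)^2 + 1541(j92) + 572500 = 564036 + j141772
|N| = √(2² + 0²) ≈ 2, ∠N ≈ 0.00°
|D| = √(564036² + 141772²) ≈ 5.8158e+05, ∠D ≈ 14.11°
|H| = 2 / 5.8158e+05 ≈ 3.4389e-06
Gain = 20 log₁₀(3.4389e-06) ≈ -109.27 dB
∠H = 0.00° − 14.11° = -14.11°

-109.3 dB, -14.1°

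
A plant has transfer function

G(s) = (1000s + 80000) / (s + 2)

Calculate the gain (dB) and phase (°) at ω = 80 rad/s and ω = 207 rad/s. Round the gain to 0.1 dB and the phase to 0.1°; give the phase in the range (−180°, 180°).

ω = 80: 63.0 dB, -43.6°; ω = 207: 60.6 dB, -20.6°

Substitute s = j80:
Numerator: 1000(j80) + 80000 = 80000 + j80000
Denominator: (j80) + 2 = 2 + j80
|N| = √(80000² + 80000²) ≈ 1.1314e+05, ∠N ≈ 45.00°
|D| = √(2² + 80²) ≈ 80.025, ∠D ≈ 88.57°
|G| = 1.1314e+05 / 80.025 ≈ 1413.8
Gain = 20 log₁₀(1413.8) ≈ 63.01 dB
∠G = 45.00° − 88.57° = -43.57°

Substitute s = j207:
Numerator: 1000(j207) + 80000 = 80000 + j207000
Denominator: (j207) + 2 = 2 + j207
|N| = √(80000² + 207000²) ≈ 2.2192e+05, ∠N ≈ 68.87°
|D| = √(2² + 207²) ≈ 207.01, ∠D ≈ 89.45°
|G| = 2.2192e+05 / 207.01 ≈ 1072
Gain = 20 log₁₀(1072) ≈ 60.60 dB
∠G = 68.87° − 89.45° = -20.58°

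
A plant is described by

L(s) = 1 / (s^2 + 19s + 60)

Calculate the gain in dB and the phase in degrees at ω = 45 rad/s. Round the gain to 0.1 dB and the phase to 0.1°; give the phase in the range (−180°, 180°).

-66.6 dB, -156.5°

Substitute s = j45:
Numerator: 1 = 1 + j0
Denominator: (j45)^2 + 19(j45) + 60 = -1965 + j855
|N| = √(1² + 0²) ≈ 1, ∠N ≈ 0.00°
|D| = √(1965² + 855²) ≈ 2143, ∠D ≈ 156.49°
|L| = 1 / 2143 ≈ 0.00046664
Gain = 20 log₁₀(0.00046664) ≈ -66.62 dB
∠L = 0.00° − 156.49° = -156.49°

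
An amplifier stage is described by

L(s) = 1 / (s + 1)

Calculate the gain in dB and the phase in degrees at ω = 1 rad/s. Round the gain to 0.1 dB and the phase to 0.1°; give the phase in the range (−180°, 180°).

Substitute s = j1:
Numerator: 1 = 1 + j0
Denominator: (j1) + 1 = 1 + j1
|N| = √(1² + 0²) ≈ 1, ∠N ≈ 0.00°
|D| = √(1² + 1²) ≈ 1.4142, ∠D ≈ 45.00°
|L| = 1 / 1.4142 ≈ 0.70711
Gain = 20 log₁₀(0.70711) ≈ -3.01 dB
∠L = 0.00° − 45.00° = -45.00°

-3.0 dB, -45.0°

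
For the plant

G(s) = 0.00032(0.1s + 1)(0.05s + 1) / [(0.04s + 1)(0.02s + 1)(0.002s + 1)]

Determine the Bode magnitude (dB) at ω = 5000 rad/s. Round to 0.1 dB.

At ω = 5000 rad/s:
zero (1 + j5000·0.1) = 1 + j500 → |·| ≈ 500, ∠ ≈ 89.89°
zero (1 + j5000·0.05) = 1 + j250 → |·| ≈ 250, ∠ ≈ 89.77°
pole (1 + j5000·0.04) = 1 + j200 → |·| ≈ 200, ∠ ≈ 89.71°
pole (1 + j5000·0.02) = 1 + j100 → |·| ≈ 100, ∠ ≈ 89.43°
pole (1 + j5000·0.002) = 1 + j10 → |·| ≈ 10.05, ∠ ≈ 84.29°
|G| = 0.00032 · 500 · 250 / (200 · 100 · 10.05) ≈ 0.000199
Gain = 20 log₁₀(0.000199) ≈ -74.02 dB

-74.0 dB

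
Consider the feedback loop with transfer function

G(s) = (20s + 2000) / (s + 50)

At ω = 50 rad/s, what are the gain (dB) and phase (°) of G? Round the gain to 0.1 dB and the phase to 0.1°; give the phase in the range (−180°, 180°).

Substitute s = j50:
Numerator: 20(j50) + 2000 = 2000 + j1000
Denominator: (j50) + 50 = 50 + j50
|N| = √(2000² + 1000²) ≈ 2236.1, ∠N ≈ 26.57°
|D| = √(50² + 50²) ≈ 70.711, ∠D ≈ 45.00°
|G| = 2236.1 / 70.711 ≈ 31.623
Gain = 20 log₁₀(31.623) ≈ 30.00 dB
∠G = 26.57° − 45.00° = -18.43°

30.0 dB, -18.4°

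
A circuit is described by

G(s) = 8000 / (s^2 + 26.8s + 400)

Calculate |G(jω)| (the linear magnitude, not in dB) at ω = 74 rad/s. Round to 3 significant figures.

At s = jω = j74:
quadratic: (j74)² + 26.8·j74 + 400 = -5076 + j1983.2 → |·| ≈ 5449.7, ∠ ≈ 158.66°
|G| = 8000 / 5449.7 ≈ 1.468

1.47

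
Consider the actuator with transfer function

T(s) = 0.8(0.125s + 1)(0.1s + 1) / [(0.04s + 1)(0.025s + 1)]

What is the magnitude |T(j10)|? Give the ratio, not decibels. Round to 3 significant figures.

At ω = 10 rad/s:
zero (1 + j10·0.125) = 1 + j1.25 → |·| ≈ 1.6008, ∠ ≈ 51.34°
zero (1 + j10·0.1) = 1 + j1 → |·| ≈ 1.4142, ∠ ≈ 45.00°
pole (1 + j10·0.04) = 1 + j0.4 → |·| ≈ 1.077, ∠ ≈ 21.80°
pole (1 + j10·0.025) = 1 + j0.25 → |·| ≈ 1.0308, ∠ ≈ 14.04°
|T| = 0.8 · 1.6008 · 1.4142 / (1.077 · 1.0308) ≈ 1.6314

1.63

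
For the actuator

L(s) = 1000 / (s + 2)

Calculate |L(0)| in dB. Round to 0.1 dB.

L(0) = 1000 / 2 = 500
20 log₁₀(500) ≈ 53.98 dB

54.0 dB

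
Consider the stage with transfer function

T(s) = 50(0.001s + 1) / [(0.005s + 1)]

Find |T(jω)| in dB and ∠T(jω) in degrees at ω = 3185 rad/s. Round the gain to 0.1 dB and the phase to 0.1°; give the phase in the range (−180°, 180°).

At ω = 3185 rad/s:
zero (1 + j3185·0.001) = 1 + j3.185 → |·| ≈ 3.3383, ∠ ≈ 72.57°
pole (1 + j3185·0.005) = 1 + j15.925 → |·| ≈ 15.956, ∠ ≈ 86.41°
|T| = 50 · 3.3383 / (15.956) ≈ 10.461
Gain = 20 log₁₀(10.461) ≈ 20.39 dB
∠T = (72.57°) − (86.41°) = -13.84°

20.4 dB, -13.8°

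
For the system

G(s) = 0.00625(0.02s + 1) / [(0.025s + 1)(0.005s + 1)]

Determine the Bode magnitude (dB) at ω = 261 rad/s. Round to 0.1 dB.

At ω = 261 rad/s:
zero (1 + j261·0.02) = 1 + j5.22 → |·| ≈ 5.3149, ∠ ≈ 79.16°
pole (1 + j261·0.025) = 1 + j6.525 → |·| ≈ 6.6012, ∠ ≈ 81.29°
pole (1 + j261·0.005) = 1 + j1.305 → |·| ≈ 1.6441, ∠ ≈ 52.54°
|G| = 0.00625 · 5.3149 / (6.6012 · 1.6441) ≈ 0.0030607
Gain = 20 log₁₀(0.0030607) ≈ -50.28 dB

-50.3 dB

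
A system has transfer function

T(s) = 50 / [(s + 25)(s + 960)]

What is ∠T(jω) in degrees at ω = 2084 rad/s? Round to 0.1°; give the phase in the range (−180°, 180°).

At s = jω = j2084:
pole (s+25): 25 + j2084 → |·| = √(25²+2084²) = √4343681 ≈ 2084.1, ∠ = arctan(2084/25) ≈ 89.31°
pole (s+960): 960 + j2084 → |·| = √(960²+2084²) = √5264656 ≈ 2294.5, ∠ = arctan(2084/960) ≈ 65.27°
∠T = 0.00° − 154.58° = -154.58°

-154.6°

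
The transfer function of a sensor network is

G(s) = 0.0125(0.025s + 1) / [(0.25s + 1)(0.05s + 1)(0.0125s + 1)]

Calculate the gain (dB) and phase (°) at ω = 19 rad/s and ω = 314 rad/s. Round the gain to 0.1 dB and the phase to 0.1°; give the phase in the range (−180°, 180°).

At ω = 19 rad/s:
zero (1 + j19·0.025) = 1 + j0.475 → |·| ≈ 1.1071, ∠ ≈ 25.41°
pole (1 + j19·0.25) = 1 + j4.75 → |·| ≈ 4.8541, ∠ ≈ 78.11°
pole (1 + j19·0.05) = 1 + j0.95 → |·| ≈ 1.3793, ∠ ≈ 43.53°
pole (1 + j19·0.0125) = 1 + j0.2375 → |·| ≈ 1.0278, ∠ ≈ 13.36°
|G| = 0.0125 · 1.1071 / (4.8541 · 1.3793 · 1.0278) ≈ 0.002011
Gain = 20 log₁₀(0.002011) ≈ -53.93 dB
∠G = (25.41°) − (78.11° + 43.53° + 13.36°) = -109.59°

At ω = 314 rad/s:
zero (1 + j314·0.025) = 1 + j7.85 → |·| ≈ 7.9134, ∠ ≈ 82.74°
pole (1 + j314·0.25) = 1 + j78.5 → |·| ≈ 78.506, ∠ ≈ 89.27°
pole (1 + j314·0.05) = 1 + j15.7 → |·| ≈ 15.732, ∠ ≈ 86.36°
pole (1 + j314·0.0125) = 1 + j3.925 → |·| ≈ 4.0504, ∠ ≈ 75.71°
|G| = 0.0125 · 7.9134 / (78.506 · 15.732 · 4.0504) ≈ 1.9774e-05
Gain = 20 log₁₀(1.9774e-05) ≈ -94.08 dB
∠G = (82.74°) − (89.27° + 86.36° + 75.71°) = -168.60°

ω = 19: -53.9 dB, -109.6°; ω = 314: -94.1 dB, -168.6°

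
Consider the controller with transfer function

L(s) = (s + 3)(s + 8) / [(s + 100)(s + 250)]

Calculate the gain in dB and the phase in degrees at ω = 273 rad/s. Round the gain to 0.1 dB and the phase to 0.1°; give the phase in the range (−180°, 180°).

-3.2 dB, 60.3°

At s = jω = j273:
zero (s+3): 3 + j273 → |·| = √(3²+273²) = √74538 ≈ 273.02, ∠ = arctan(273/3) ≈ 89.37°
zero (s+8): 8 + j273 → |·| = √(8²+273²) = √74593 ≈ 273.12, ∠ = arctan(273/8) ≈ 88.32°
pole (s+100): 100 + j273 → |·| = √(100²+273²) = √84529 ≈ 290.74, ∠ = arctan(273/100) ≈ 69.88°
pole (s+250): 250 + j273 → |·| = √(250²+273²) = √137029 ≈ 370.17, ∠ = arctan(273/250) ≈ 47.52°
|L| = 1 · 74567 / 1.0762e+05 ≈ 0.69287
Gain = 20 log₁₀(0.69287) ≈ -3.19 dB
∠L = 177.69° − 117.40° = 60.29°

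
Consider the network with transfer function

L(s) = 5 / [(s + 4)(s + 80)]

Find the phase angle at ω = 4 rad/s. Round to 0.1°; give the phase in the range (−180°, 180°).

-47.9°

At s = jω = j4:
pole (s+4): 4 + j4 → |·| = √(4²+4²) = √32 ≈ 5.6569, ∠ = arctan(4/4) ≈ 45.00°
pole (s+80): 80 + j4 → |·| = √(80²+4²) = √6416 ≈ 80.1, ∠ = arctan(4/80) ≈ 2.86°
∠L = 0.00° − 47.86° = -47.86°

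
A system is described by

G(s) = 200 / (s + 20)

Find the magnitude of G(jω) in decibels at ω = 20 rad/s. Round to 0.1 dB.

At s = jω = j20:
pole (s+20): 20 + j20 → |·| = √(20²+20²) = √800 ≈ 28.284, ∠ = arctan(20/20) ≈ 45.00°
|G| = 200 / 28.284 ≈ 7.0711
Gain = 20 log₁₀(7.0711) ≈ 16.99 dB

17.0 dB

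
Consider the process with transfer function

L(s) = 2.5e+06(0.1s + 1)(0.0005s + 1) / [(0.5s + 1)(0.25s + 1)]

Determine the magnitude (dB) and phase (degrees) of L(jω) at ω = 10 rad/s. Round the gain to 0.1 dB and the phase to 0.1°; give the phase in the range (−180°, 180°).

At ω = 10 rad/s:
zero (1 + j10·0.1) = 1 + j1 → |·| ≈ 1.4142, ∠ ≈ 45.00°
zero (1 + j10·0.0005) = 1 + j0.005 → |·| ≈ 1, ∠ ≈ 0.29°
pole (1 + j10·0.5) = 1 + j5 → |·| ≈ 5.099, ∠ ≈ 78.69°
pole (1 + j10·0.25) = 1 + j2.5 → |·| ≈ 2.6926, ∠ ≈ 68.20°
|L| = 2.5e+06 · 1.4142 · 1 / (5.099 · 2.6926) ≈ 2.5751e+05
Gain = 20 log₁₀(2.5751e+05) ≈ 108.22 dB
∠L = (45.00° + 0.29°) − (78.69° + 68.20°) = -101.60°

108.2 dB, -101.6°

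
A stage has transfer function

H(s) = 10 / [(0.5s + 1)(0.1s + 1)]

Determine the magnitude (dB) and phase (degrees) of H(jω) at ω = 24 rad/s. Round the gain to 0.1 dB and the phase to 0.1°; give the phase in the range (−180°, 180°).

At ω = 24 rad/s:
pole (1 + j24·0.5) = 1 + j12 → |·| ≈ 12.042, ∠ ≈ 85.24°
pole (1 + j24·0.1) = 1 + j2.4 → |·| ≈ 2.6, ∠ ≈ 67.38°
|H| = 10 · 1 / (12.042 · 2.6) ≈ 0.31939
Gain = 20 log₁₀(0.31939) ≈ -9.91 dB
∠H = (0°) − (85.24° + 67.38°) = -152.62°

-9.9 dB, -152.6°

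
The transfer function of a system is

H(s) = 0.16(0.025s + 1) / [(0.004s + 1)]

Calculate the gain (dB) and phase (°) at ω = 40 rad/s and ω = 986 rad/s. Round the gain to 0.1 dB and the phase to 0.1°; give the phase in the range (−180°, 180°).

ω = 40: -13.0 dB, 35.9°; ω = 986: -0.3 dB, 11.9°

At ω = 40 rad/s:
zero (1 + j40·0.025) = 1 + j1 → |·| ≈ 1.4142, ∠ ≈ 45.00°
pole (1 + j40·0.004) = 1 + j0.16 → |·| ≈ 1.0127, ∠ ≈ 9.09°
|H| = 0.16 · 1.4142 / (1.0127) ≈ 0.22343
Gain = 20 log₁₀(0.22343) ≈ -13.02 dB
∠H = (45.00°) − (9.09°) = 35.91°

At ω = 986 rad/s:
zero (1 + j986·0.025) = 1 + j24.65 → |·| ≈ 24.67, ∠ ≈ 87.68°
pole (1 + j986·0.004) = 1 + j3.944 → |·| ≈ 4.0688, ∠ ≈ 75.77°
|H| = 0.16 · 24.67 / (4.0688) ≈ 0.97011
Gain = 20 log₁₀(0.97011) ≈ -0.26 dB
∠H = (87.68°) − (75.77°) = 11.91°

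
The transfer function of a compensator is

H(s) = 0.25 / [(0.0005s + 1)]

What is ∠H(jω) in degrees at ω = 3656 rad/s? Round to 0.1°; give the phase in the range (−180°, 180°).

-61.3°

At ω = 3656 rad/s:
pole (1 + j3656·0.0005) = 1 + j1.828 → |·| ≈ 2.0836, ∠ ≈ 61.32°
∠H = (0°) − (61.32°) = -61.32°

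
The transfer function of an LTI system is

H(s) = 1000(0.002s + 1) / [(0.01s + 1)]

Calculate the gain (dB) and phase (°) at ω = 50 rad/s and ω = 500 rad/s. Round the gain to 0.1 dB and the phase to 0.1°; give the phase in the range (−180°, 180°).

ω = 50: 59.1 dB, -20.9°; ω = 500: 48.9 dB, -33.7°

At ω = 50 rad/s:
zero (1 + j50·0.002) = 1 + j0.1 → |·| ≈ 1.005, ∠ ≈ 5.71°
pole (1 + j50·0.01) = 1 + j0.5 → |·| ≈ 1.118, ∠ ≈ 26.57°
|H| = 1000 · 1.005 / (1.118) ≈ 898.93
Gain = 20 log₁₀(898.93) ≈ 59.07 dB
∠H = (5.71°) − (26.57°) = -20.86°

At ω = 500 rad/s:
zero (1 + j500·0.002) = 1 + j1 → |·| ≈ 1.4142, ∠ ≈ 45.00°
pole (1 + j500·0.01) = 1 + j5 → |·| ≈ 5.099, ∠ ≈ 78.69°
|H| = 1000 · 1.4142 / (5.099) ≈ 277.35
Gain = 20 log₁₀(277.35) ≈ 48.86 dB
∠H = (45.00°) − (78.69°) = -33.69°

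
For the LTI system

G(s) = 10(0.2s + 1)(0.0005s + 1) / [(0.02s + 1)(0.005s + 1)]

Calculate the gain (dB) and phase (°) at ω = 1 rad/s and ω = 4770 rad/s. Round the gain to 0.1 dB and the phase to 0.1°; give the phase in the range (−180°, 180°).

At ω = 1 rad/s:
zero (1 + j1·0.2) = 1 + j0.2 → |·| ≈ 1.0198, ∠ ≈ 11.31°
zero (1 + j1·0.0005) = 1 + j0.0005 → |·| ≈ 1, ∠ ≈ 0.03°
pole (1 + j1·0.02) = 1 + j0.02 → |·| ≈ 1.0002, ∠ ≈ 1.15°
pole (1 + j1·0.005) = 1 + j0.005 → |·| ≈ 1, ∠ ≈ 0.29°
|G| = 10 · 1.0198 · 1 / (1.0002 · 1) ≈ 10.196
Gain = 20 log₁₀(10.196) ≈ 20.17 dB
∠G = (11.31° + 0.03°) − (1.15° + 0.29°) = 9.90°

At ω = 4770 rad/s:
zero (1 + j4770·0.2) = 1 + j954 → |·| ≈ 954, ∠ ≈ 89.94°
zero (1 + j4770·0.0005) = 1 + j2.385 → |·| ≈ 2.5862, ∠ ≈ 67.25°
pole (1 + j4770·0.02) = 1 + j95.4 → |·| ≈ 95.405, ∠ ≈ 89.40°
pole (1 + j4770·0.005) = 1 + j23.85 → |·| ≈ 23.871, ∠ ≈ 87.60°
|G| = 10 · 954 · 2.5862 / (95.405 · 23.871) ≈ 10.833
Gain = 20 log₁₀(10.833) ≈ 20.69 dB
∠G = (89.94° + 67.25°) − (89.40° + 87.60°) = -19.81°

ω = 1: 20.2 dB, 9.9°; ω = 4770: 20.7 dB, -19.8°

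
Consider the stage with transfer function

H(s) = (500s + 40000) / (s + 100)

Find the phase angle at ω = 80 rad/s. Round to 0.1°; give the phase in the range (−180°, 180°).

6.3°

Substitute s = j80:
Numerator: 500(j80) + 40000 = 40000 + j40000
Denominator: (j80) + 100 = 100 + j80
|N| = √(40000² + 40000²) ≈ 56569, ∠N ≈ 45.00°
|D| = √(100² + 80²) ≈ 128.06, ∠D ≈ 38.66°
∠H = 45.00° − 38.66° = 6.34°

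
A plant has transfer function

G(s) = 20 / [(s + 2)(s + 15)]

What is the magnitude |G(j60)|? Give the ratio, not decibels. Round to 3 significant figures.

0.00539

At s = jω = j60:
pole (s+2): 2 + j60 → |·| = √(2²+60²) = √3604 ≈ 60.033, ∠ = arctan(60/2) ≈ 88.09°
pole (s+15): 15 + j60 → |·| = √(15²+60²) = √3825 ≈ 61.847, ∠ = arctan(60/15) ≈ 75.96°
|G| = 20 / 3712.9 ≈ 0.0053866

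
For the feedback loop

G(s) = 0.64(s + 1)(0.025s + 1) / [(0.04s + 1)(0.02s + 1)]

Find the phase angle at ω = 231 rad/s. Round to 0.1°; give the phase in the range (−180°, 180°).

At ω = 231 rad/s:
zero (1 + j231·1) = 1 + j231 → |·| ≈ 231, ∠ ≈ 89.75°
zero (1 + j231·0.025) = 1 + j5.775 → |·| ≈ 5.8609, ∠ ≈ 80.18°
pole (1 + j231·0.04) = 1 + j9.24 → |·| ≈ 9.294, ∠ ≈ 83.82°
pole (1 + j231·0.02) = 1 + j4.62 → |·| ≈ 4.727, ∠ ≈ 77.79°
∠G = (89.75° + 80.18°) − (83.82° + 77.79°) = 8.32°

8.3°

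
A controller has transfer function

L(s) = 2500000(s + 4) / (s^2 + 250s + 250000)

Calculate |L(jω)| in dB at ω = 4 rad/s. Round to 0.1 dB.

35.1 dB

At s = jω = j4:
zero (s+4): 4 + j4 → |·| = √(4²+4²) = √32 ≈ 5.6569, ∠ = arctan(4/4) ≈ 45.00°
quadratic: (j4)² + 250·j4 + 250000 = 249984 + j1000 → |·| ≈ 2.4999e+05, ∠ ≈ 0.23°
|L| = 2500000 · 5.6569 / 2.4999e+05 ≈ 56.571
Gain = 20 log₁₀(56.571) ≈ 35.05 dB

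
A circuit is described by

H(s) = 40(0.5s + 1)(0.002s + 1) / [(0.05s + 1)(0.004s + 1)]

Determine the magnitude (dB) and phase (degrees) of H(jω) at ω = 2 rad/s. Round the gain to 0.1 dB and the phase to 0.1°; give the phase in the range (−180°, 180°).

35.0 dB, 39.1°

At ω = 2 rad/s:
zero (1 + j2·0.5) = 1 + j1 → |·| ≈ 1.4142, ∠ ≈ 45.00°
zero (1 + j2·0.002) = 1 + j0.004 → |·| ≈ 1, ∠ ≈ 0.23°
pole (1 + j2·0.05) = 1 + j0.1 → |·| ≈ 1.005, ∠ ≈ 5.71°
pole (1 + j2·0.004) = 1 + j0.008 → |·| ≈ 1, ∠ ≈ 0.46°
|H| = 40 · 1.4142 · 1 / (1.005 · 1) ≈ 56.287
Gain = 20 log₁₀(56.287) ≈ 35.01 dB
∠H = (45.00° + 0.23°) − (5.71° + 0.46°) = 39.06°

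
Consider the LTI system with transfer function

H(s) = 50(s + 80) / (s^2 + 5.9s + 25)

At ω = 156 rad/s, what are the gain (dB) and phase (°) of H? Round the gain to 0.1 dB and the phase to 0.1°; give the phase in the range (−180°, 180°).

-8.9 dB, -115.0°

At s = jω = j156:
zero (s+80): 80 + j156 → |·| = √(80²+156²) = √30736 ≈ 175.32, ∠ = arctan(156/80) ≈ 62.85°
quadratic: (j156)² + 5.9·j156 + 25 = -24311 + j920.4 → |·| ≈ 24328, ∠ ≈ 177.83°
|H| = 50 · 175.32 / 24328 ≈ 0.36033
Gain = 20 log₁₀(0.36033) ≈ -8.87 dB
∠H = 62.85° − 177.83° = -114.98°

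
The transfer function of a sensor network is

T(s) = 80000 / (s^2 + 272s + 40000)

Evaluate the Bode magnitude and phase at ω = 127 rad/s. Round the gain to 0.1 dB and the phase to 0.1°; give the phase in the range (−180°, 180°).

5.6 dB, -55.4°

At s = jω = j127:
quadratic: (j127)² + 272·j127 + 40000 = 23871 + j34544 → |·| ≈ 41989, ∠ ≈ 55.35°
|T| = 80000 / 41989 ≈ 1.9053
Gain = 20 log₁₀(1.9053) ≈ 5.60 dB
∠T = 0.00° − 55.35° = -55.35°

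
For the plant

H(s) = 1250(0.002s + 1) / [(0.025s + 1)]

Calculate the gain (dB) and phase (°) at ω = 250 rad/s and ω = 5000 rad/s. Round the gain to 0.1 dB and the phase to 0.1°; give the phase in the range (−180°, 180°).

At ω = 250 rad/s:
zero (1 + j250·0.002) = 1 + j0.5 → |·| ≈ 1.118, ∠ ≈ 26.57°
pole (1 + j250·0.025) = 1 + j6.25 → |·| ≈ 6.3295, ∠ ≈ 80.91°
|H| = 1250 · 1.118 / (6.3295) ≈ 220.79
Gain = 20 log₁₀(220.79) ≈ 46.88 dB
∠H = (26.57°) − (80.91°) = -54.34°

At ω = 5000 rad/s:
zero (1 + j5000·0.002) = 1 + j10 → |·| ≈ 10.05, ∠ ≈ 84.29°
pole (1 + j5000·0.025) = 1 + j125 → |·| ≈ 125, ∠ ≈ 89.54°
|H| = 1250 · 10.05 / (125) ≈ 100.5
Gain = 20 log₁₀(100.5) ≈ 40.04 dB
∠H = (84.29°) − (89.54°) = -5.25°

ω = 250: 46.9 dB, -54.3°; ω = 5000: 40.0 dB, -5.3°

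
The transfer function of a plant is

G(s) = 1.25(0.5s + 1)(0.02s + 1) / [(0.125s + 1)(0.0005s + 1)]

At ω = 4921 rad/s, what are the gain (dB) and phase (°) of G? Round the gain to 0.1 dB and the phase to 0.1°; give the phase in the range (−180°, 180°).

At ω = 4921 rad/s:
zero (1 + j4921·0.5) = 1 + j2460.5 → |·| ≈ 2460.5, ∠ ≈ 89.98°
zero (1 + j4921·0.02) = 1 + j98.42 → |·| ≈ 98.425, ∠ ≈ 89.42°
pole (1 + j4921·0.125) = 1 + j615.125 → |·| ≈ 615.13, ∠ ≈ 89.91°
pole (1 + j4921·0.0005) = 1 + j2.4605 → |·| ≈ 2.6559, ∠ ≈ 67.88°
|G| = 1.25 · 2460.5 · 98.425 / (615.13 · 2.6559) ≈ 185.29
Gain = 20 log₁₀(185.29) ≈ 45.36 dB
∠G = (89.98° + 89.42°) − (89.91° + 67.88°) = 21.61°

45.4 dB, 21.6°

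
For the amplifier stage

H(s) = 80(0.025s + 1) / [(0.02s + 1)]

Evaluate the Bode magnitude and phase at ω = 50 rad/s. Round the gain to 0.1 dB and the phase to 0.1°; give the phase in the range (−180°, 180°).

At ω = 50 rad/s:
zero (1 + j50·0.025) = 1 + j1.25 → |·| ≈ 1.6008, ∠ ≈ 51.34°
pole (1 + j50·0.02) = 1 + j1 → |·| ≈ 1.4142, ∠ ≈ 45.00°
|H| = 80 · 1.6008 / (1.4142) ≈ 90.556
Gain = 20 log₁₀(90.556) ≈ 39.14 dB
∠H = (51.34°) − (45.00°) = 6.34°

39.1 dB, 6.3°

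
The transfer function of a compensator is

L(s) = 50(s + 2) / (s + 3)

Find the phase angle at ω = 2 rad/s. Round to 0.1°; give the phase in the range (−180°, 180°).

At s = jω = j2:
zero (s+2): 2 + j2 → |·| = √(2²+2²) = √8 ≈ 2.8284, ∠ = arctan(2/2) ≈ 45.00°
pole (s+3): 3 + j2 → |·| = √(3²+2²) = √13 ≈ 3.6056, ∠ = arctan(2/3) ≈ 33.69°
∠L = 45.00° − 33.69° = 11.31°

11.3°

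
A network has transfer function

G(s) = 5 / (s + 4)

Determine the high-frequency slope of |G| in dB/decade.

-20 dB/decade

Each pole contributes −20 dB/decade at high frequency; each zero contributes +20 dB/decade.
Net: 0 zero(s) − 1 pole(s) → -20 dB/decade.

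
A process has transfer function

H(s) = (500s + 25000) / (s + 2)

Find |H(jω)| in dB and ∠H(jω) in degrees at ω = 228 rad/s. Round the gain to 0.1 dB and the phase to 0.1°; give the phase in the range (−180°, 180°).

Substitute s = j228:
Numerator: 500(j228) + 25000 = 25000 + j114000
Denominator: (j228) + 2 = 2 + j228
|N| = √(25000² + 114000²) ≈ 1.1671e+05, ∠N ≈ 77.63°
|D| = √(2² + 228²) ≈ 228.01, ∠D ≈ 89.50°
|H| = 1.1671e+05 / 228.01 ≈ 511.86
Gain = 20 log₁₀(511.86) ≈ 54.18 dB
∠H = 77.63° − 89.50° = -11.87°

54.2 dB, -11.9°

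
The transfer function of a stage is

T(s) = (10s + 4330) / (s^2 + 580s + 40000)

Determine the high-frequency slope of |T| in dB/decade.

Each pole contributes −20 dB/decade at high frequency; each zero contributes +20 dB/decade.
Net: 1 zero(s) − 2 pole(s) → -20 dB/decade.

-20 dB/decade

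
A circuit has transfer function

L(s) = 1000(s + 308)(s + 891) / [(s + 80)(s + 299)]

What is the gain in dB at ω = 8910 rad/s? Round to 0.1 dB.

60.0 dB

At s = jω = j8910:
zero (s+308): 308 + j8910 → |·| = √(308²+8910²) = √79482964 ≈ 8915.3, ∠ = arctan(8910/308) ≈ 88.02°
zero (s+891): 891 + j8910 → |·| = √(891²+8910²) = √80181981 ≈ 8954.4, ∠ = arctan(8910/891) ≈ 84.29°
pole (s+80): 80 + j8910 → |·| = √(80²+8910²) = √79394500 ≈ 8910.4, ∠ = arctan(8910/80) ≈ 89.49°
pole (s+299): 299 + j8910 → |·| = √(299²+8910²) = √79477501 ≈ 8915, ∠ = arctan(8910/299) ≈ 88.08°
|L| = 1000 · 7.9831e+07 / 7.9436e+07 ≈ 1005
Gain = 20 log₁₀(1005) ≈ 60.04 dB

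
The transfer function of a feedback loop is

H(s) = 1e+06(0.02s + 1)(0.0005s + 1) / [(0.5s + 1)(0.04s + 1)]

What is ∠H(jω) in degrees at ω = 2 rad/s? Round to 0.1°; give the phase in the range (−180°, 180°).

-47.2°

At ω = 2 rad/s:
zero (1 + j2·0.02) = 1 + j0.04 → |·| ≈ 1.0008, ∠ ≈ 2.29°
zero (1 + j2·0.0005) = 1 + j0.001 → |·| ≈ 1, ∠ ≈ 0.06°
pole (1 + j2·0.5) = 1 + j1 → |·| ≈ 1.4142, ∠ ≈ 45.00°
pole (1 + j2·0.04) = 1 + j0.08 → |·| ≈ 1.0032, ∠ ≈ 4.57°
∠H = (2.29° + 0.06°) − (45.00° + 4.57°) = -47.22°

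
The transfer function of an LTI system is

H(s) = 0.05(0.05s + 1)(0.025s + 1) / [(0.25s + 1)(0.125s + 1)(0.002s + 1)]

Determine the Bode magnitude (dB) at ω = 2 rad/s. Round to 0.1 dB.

-27.2 dB

At ω = 2 rad/s:
zero (1 + j2·0.05) = 1 + j0.1 → |·| ≈ 1.005, ∠ ≈ 5.71°
zero (1 + j2·0.025) = 1 + j0.05 → |·| ≈ 1.0012, ∠ ≈ 2.86°
pole (1 + j2·0.25) = 1 + j0.5 → |·| ≈ 1.118, ∠ ≈ 26.57°
pole (1 + j2·0.125) = 1 + j0.25 → |·| ≈ 1.0308, ∠ ≈ 14.04°
pole (1 + j2·0.002) = 1 + j0.004 → |·| ≈ 1, ∠ ≈ 0.23°
|H| = 0.05 · 1.005 · 1.0012 / (1.118 · 1.0308 · 1) ≈ 0.043656
Gain = 20 log₁₀(0.043656) ≈ -27.20 dB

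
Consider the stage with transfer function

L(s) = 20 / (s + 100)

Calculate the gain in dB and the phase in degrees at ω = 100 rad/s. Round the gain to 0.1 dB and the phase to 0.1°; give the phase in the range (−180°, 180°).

-17.0 dB, -45.0°

Substitute s = j100:
Numerator: 20 = 20 + j0
Denominator: (j100) + 100 = 100 + j100
|N| = √(20² + 0²) ≈ 20, ∠N ≈ 0.00°
|D| = √(100² + 100²) ≈ 141.42, ∠D ≈ 45.00°
|L| = 20 / 141.42 ≈ 0.14142
Gain = 20 log₁₀(0.14142) ≈ -16.99 dB
∠L = 0.00° − 45.00° = -45.00°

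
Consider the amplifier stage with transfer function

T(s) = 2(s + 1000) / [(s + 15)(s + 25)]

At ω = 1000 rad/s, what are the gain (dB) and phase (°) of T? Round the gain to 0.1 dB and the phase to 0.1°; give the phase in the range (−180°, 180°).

-51.0 dB, -132.7°

At s = jω = j1000:
zero (s+1000): 1000 + j1000 → |·| = √(1000²+1000²) = √2000000 ≈ 1414.2, ∠ = arctan(1000/1000) ≈ 45.00°
pole (s+15): 15 + j1000 → |·| = √(15²+1000²) = √1000225 ≈ 1000.1, ∠ = arctan(1000/15) ≈ 89.14°
pole (s+25): 25 + j1000 → |·| = √(25²+1000²) = √1000625 ≈ 1000.3, ∠ = arctan(1000/25) ≈ 88.57°
|T| = 2 · 1414.2 / 1.0004e+06 ≈ 0.0028273
Gain = 20 log₁₀(0.0028273) ≈ -50.97 dB
∠T = 45.00° − 177.71° = -132.71°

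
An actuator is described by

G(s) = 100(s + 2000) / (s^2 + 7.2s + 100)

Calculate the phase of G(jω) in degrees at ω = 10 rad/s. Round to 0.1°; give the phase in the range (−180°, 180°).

At s = jω = j10:
zero (s+2000): 2000 + j10 → |·| = √(2000²+10²) = √4000100 ≈ 2000, ∠ = arctan(10/2000) ≈ 0.29°
quadratic: (j10)² + 7.2·j10 + 100 = 0 + j72 → |·| ≈ 72, ∠ ≈ 90.00°
∠G = 0.29° − 90.00° = -89.71°

-89.7°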